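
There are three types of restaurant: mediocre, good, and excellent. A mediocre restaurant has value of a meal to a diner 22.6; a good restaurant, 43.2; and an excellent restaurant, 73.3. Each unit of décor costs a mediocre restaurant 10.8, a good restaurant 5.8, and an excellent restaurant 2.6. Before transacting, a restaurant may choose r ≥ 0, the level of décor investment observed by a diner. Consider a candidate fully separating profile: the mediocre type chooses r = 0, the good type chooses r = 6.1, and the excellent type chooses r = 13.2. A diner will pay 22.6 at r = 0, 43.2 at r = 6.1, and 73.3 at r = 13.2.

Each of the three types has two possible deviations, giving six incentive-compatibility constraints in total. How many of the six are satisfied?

5

Good (own payoff 43.2 − 5.8×6.1 = 7.82): to r=0 gives 22.6 → profitable ✗; to r=13.2 gives 73.3 − 5.8×13.2 = -3.26 → no gain ✓.
Excellent (own payoff 73.3 − 2.6×13.2 = 38.98): to r=0 gives 22.6 → no gain ✓; to r=6.1 gives 43.2 − 2.6×6.1 = 27.34 → no gain ✓.
Mediocre (own payoff 22.6): to r=6.1 gives 43.2 − 10.8×6.1 = -22.68 → no gain ✓; to r=13.2 gives 73.3 − 10.8×13.2 = -69.26 → no gain ✓.
5 of the 6 constraints hold; not an equilibrium.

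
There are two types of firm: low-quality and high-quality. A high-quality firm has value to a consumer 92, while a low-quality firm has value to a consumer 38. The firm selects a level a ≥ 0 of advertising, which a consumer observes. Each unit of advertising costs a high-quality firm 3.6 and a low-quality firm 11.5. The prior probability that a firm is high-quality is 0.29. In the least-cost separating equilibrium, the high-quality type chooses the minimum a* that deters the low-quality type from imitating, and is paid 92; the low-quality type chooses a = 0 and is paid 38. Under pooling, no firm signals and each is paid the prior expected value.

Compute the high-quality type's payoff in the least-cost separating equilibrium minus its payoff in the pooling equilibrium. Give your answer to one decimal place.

Least-cost separating signal: a* solves 38 = 92 − 11.5·a*, so a* = (92 − 38)/11.5 ≈ 4.6957.
High-quality type's separating payoff: 92 − 3.6 × a* = 92 − 3.6 × (92 − 38)/11.5 = 92 − 194.4/11.5 ≈ 75.096.
Pooling payoff: 0.29 × 92 + 0.71 × 38 = 53.66.
Difference: 75.096 − 53.66 = 21.436, i.e. 21.4 to one decimal place.
The high-quality type prefers to separate.

21.4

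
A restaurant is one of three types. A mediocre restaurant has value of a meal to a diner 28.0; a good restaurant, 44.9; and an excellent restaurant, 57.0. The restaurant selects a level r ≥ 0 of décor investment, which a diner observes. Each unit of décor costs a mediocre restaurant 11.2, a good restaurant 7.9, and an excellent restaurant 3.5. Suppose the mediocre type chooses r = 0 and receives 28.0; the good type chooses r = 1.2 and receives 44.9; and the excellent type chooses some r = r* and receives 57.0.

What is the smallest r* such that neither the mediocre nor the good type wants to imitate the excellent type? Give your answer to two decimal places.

Good type (on-path payoff 44.9 − 7.9×1.2 = 35.42) won't mimic when 35.42 ≥ 57.0 − 7.9·r*, i.e. r* ≥ 2.73.
Mediocre type (on-path payoff 28.0) won't mimic when 28.0 ≥ 57.0 − 11.2·r*, i.e. r* ≥ 2.59.
Both must hold, so r* = max(2.59, 2.73) = 2.73. The good type's constraint binds.

2.73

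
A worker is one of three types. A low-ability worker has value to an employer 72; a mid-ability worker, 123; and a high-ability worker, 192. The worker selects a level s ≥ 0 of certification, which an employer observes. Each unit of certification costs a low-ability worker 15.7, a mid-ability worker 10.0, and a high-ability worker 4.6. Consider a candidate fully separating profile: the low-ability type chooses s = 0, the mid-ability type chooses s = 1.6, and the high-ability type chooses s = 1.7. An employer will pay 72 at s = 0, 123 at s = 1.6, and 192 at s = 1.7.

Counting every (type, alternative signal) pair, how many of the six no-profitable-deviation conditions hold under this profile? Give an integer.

3

High-ability (own payoff 192 − 4.6×1.7 = 184.18): to s=0 gives 72 → no gain ✓; to s=1.6 gives 123 − 4.6×1.6 = 115.64 → no gain ✓.
Mid-ability (own payoff 123 − 10.0×1.6 = 107): to s=0 gives 72 → no gain ✓; to s=1.7 gives 192 − 10.0×1.7 = 175 → profitable ✗.
Low-ability (own payoff 72): to s=1.6 gives 123 − 15.7×1.6 = 97.88 → profitable ✗; to s=1.7 gives 192 − 15.7×1.7 = 165.31 → profitable ✗.
3 of the 6 constraints hold; not an equilibrium.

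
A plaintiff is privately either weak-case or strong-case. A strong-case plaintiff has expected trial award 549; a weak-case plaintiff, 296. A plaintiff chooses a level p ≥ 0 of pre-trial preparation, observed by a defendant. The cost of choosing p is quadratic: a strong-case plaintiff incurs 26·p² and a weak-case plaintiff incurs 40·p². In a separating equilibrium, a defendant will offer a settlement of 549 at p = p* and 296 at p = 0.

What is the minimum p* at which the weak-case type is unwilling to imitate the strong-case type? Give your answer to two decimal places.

2.51

The weak-case type at p = 0 receives 296; imitating at p* yields 549 − 40·p*².
Indifference: 296 = 549 − 40·p*², so p*² = (549 − 296) / 40 = 6.325.
p* = √6.325 ≈ 2.51.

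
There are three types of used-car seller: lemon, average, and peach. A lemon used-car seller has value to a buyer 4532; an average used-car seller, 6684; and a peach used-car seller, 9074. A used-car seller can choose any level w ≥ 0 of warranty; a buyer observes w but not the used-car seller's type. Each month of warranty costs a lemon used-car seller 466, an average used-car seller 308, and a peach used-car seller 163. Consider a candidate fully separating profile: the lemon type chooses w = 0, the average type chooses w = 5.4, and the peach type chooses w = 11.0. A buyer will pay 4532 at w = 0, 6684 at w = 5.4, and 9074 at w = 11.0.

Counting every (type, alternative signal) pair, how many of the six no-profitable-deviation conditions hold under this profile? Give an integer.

5

Average (own payoff 6684 − 308×5.4 = 5020.8): to w=0 gives 4532 → no gain ✓; to w=11.0 gives 9074 − 308×11.0 = 5686 → profitable ✗.
Lemon (own payoff 4532): to w=5.4 gives 6684 − 466×5.4 = 4167.6 → no gain ✓; to w=11.0 gives 9074 − 466×11.0 = 3948 → no gain ✓.
Peach (own payoff 9074 − 163×11.0 = 7281): to w=0 gives 4532 → no gain ✓; to w=5.4 gives 6684 − 163×5.4 = 5803.8 → no gain ✓.
5 of the 6 constraints hold; not an equilibrium.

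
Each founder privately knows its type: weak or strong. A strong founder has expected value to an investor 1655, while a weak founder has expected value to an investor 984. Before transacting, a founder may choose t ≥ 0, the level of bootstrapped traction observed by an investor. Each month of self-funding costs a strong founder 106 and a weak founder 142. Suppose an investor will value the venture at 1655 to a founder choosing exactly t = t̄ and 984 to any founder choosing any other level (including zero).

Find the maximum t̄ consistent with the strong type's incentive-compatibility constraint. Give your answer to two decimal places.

Choosing t̄ yields the strong type 1655 − 106·t̄; choosing zero yields 984.
The strong type is indifferent at 1655 − 106·t̄ = 984, i.e. t̄ = (1655 − 984) / 106 ≈ 6.33.
For any t̄ above 6.33 the strong type would rather pool at zero, so separation collapses.

6.33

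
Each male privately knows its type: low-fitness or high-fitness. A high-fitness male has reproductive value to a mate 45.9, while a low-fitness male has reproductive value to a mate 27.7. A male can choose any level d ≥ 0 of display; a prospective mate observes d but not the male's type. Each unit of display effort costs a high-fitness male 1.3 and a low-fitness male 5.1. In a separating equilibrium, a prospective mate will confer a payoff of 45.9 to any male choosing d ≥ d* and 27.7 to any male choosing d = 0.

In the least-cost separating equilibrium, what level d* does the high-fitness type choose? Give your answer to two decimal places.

A low-fitness male choosing d = 0 receives 27.7.
Imitating at d* instead would pay 45.9 at cost 5.1·d*, netting 45.9 − 5.1·d*.
Indifference: 27.7 = 45.9 − 5.1·d*, so d* = (45.9 − 27.7) / 5.1 ≈ 3.57.
At d* the low-fitness type's incentive constraint just binds; the high-fitness type strictly prefers d* since its per-unit cost is lower.

3.57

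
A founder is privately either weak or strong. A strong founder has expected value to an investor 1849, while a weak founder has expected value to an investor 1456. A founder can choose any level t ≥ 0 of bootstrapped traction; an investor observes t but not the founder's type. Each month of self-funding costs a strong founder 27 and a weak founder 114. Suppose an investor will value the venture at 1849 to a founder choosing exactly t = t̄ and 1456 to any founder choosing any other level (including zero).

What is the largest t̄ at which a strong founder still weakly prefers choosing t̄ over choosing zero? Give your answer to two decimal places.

14.56

Choosing t̄ yields the strong type 1849 − 27·t̄; choosing zero yields 1456.
The strong type is indifferent at 1849 − 27·t̄ = 1456, i.e. t̄ = (1849 − 1456) / 27 ≈ 14.56.
For any t̄ above 14.56 the strong type would rather pool at zero, so separation collapses.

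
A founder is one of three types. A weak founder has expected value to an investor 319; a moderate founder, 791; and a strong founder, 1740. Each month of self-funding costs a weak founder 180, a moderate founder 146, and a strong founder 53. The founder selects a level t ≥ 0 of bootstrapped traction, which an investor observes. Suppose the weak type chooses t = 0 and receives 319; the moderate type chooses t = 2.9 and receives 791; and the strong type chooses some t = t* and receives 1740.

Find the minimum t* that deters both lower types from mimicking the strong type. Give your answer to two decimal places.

9.40

Weak type (on-path payoff 319) won't mimic when 319 ≥ 1740 − 180·t*, i.e. t* ≥ 7.89.
Moderate type (on-path payoff 791 − 146×2.9 = 367.6) won't mimic when 367.6 ≥ 1740 − 146·t*, i.e. t* ≥ 9.40.
Both must hold, so t* = max(7.89, 9.40) = 9.40. The moderate type's constraint binds.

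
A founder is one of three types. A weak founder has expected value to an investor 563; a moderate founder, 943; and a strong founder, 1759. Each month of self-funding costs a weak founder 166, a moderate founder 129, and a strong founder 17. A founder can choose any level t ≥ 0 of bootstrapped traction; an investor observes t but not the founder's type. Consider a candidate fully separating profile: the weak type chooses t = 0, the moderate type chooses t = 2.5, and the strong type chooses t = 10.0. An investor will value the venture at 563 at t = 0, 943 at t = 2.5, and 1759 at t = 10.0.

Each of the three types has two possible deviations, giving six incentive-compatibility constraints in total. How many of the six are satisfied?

Moderate (own payoff 943 − 129×2.5 = 620.5): to t=0 gives 563 → no gain ✓; to t=10.0 gives 1759 − 129×10.0 = 469 → no gain ✓.
Strong (own payoff 1759 − 17×10.0 = 1589): to t=0 gives 563 → no gain ✓; to t=2.5 gives 943 − 17×2.5 = 900.5 → no gain ✓.
Weak (own payoff 563): to t=2.5 gives 943 − 166×2.5 = 528 → no gain ✓; to t=10.0 gives 1759 − 166×10.0 = 99 → no gain ✓.
6 of the 6 constraints hold; this profile is a separating equilibrium.

6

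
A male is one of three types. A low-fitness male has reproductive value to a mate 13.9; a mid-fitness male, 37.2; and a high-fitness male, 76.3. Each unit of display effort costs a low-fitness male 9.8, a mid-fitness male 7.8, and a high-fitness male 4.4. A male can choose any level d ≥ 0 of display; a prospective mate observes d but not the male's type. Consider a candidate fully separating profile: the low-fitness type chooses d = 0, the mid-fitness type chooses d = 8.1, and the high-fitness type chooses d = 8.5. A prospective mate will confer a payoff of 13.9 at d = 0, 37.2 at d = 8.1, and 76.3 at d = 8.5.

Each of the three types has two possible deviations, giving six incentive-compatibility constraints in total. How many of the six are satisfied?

High-fitness (own payoff 76.3 − 4.4×8.5 = 38.9): to d=0 gives 13.9 → no gain ✓; to d=8.1 gives 37.2 − 4.4×8.1 = 1.56 → no gain ✓.
Low-fitness (own payoff 13.9): to d=8.1 gives 37.2 − 9.8×8.1 = -42.18 → no gain ✓; to d=8.5 gives 76.3 − 9.8×8.5 = -7 → no gain ✓.
Mid-fitness (own payoff 37.2 − 7.8×8.1 = -25.98): to d=0 gives 13.9 → profitable ✗; to d=8.5 gives 76.3 − 7.8×8.5 = 10 → profitable ✗.
4 of the 6 constraints hold; not an equilibrium.

4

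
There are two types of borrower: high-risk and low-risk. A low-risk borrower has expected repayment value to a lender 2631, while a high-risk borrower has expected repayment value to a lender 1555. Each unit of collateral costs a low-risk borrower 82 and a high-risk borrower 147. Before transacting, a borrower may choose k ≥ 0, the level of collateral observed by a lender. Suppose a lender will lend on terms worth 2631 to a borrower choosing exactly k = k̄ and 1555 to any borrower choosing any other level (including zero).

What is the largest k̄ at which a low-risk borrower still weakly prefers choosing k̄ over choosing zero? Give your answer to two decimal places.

Choosing k̄ yields the low-risk type 2631 − 82·k̄; choosing zero yields 1555.
The low-risk type is indifferent at 2631 − 82·k̄ = 1555, i.e. k̄ = (2631 − 1555) / 82 ≈ 13.12.
For any k̄ above 13.12 the low-risk type would rather pool at zero, so separation collapses.

13.12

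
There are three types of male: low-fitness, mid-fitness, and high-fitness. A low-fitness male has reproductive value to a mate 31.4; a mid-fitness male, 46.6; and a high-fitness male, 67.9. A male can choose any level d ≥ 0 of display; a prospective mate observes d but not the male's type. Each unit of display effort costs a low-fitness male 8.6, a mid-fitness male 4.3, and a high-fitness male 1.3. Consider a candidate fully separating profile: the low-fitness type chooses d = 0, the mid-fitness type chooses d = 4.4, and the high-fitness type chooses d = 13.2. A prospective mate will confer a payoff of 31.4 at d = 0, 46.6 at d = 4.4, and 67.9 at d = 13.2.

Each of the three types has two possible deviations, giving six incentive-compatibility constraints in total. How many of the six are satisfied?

High-fitness (own payoff 67.9 − 1.3×13.2 = 50.74): to d=0 gives 31.4 → no gain ✓; to d=4.4 gives 46.6 − 1.3×4.4 = 40.88 → no gain ✓.
Low-fitness (own payoff 31.4): to d=4.4 gives 46.6 − 8.6×4.4 = 8.76 → no gain ✓; to d=13.2 gives 67.9 − 8.6×13.2 = -45.62 → no gain ✓.
Mid-fitness (own payoff 46.6 − 4.3×4.4 = 27.68): to d=0 gives 31.4 → profitable ✗; to d=13.2 gives 67.9 − 4.3×13.2 = 11.14 → no gain ✓.
5 of the 6 constraints hold; not an equilibrium.

5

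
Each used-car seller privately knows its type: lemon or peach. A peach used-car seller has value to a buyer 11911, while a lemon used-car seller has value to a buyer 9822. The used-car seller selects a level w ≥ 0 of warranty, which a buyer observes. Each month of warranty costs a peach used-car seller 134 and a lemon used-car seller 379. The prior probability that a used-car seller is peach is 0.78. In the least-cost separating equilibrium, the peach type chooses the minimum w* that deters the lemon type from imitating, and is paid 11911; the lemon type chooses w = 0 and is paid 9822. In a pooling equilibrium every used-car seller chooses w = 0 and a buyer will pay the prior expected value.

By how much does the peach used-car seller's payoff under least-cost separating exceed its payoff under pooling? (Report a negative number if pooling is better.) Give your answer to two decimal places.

-279.01

Least-cost separating signal: w* solves 9822 = 11911 − 379·w*, so w* = (11911 − 9822)/379 ≈ 5.5119.
Peach type's separating payoff: 11911 − 134 × w* = 11911 − 134 × (11911 − 9822)/379 = 11911 − 279926/379 ≈ 11172.4090.
Pooling payoff: 0.78 × 11911 + 0.22 × 9822 = 11451.42.
Difference: 11172.4090 − 11451.42 = -279.011, i.e. -279.01 to two decimal places.
The peach type would prefer the pooling outcome.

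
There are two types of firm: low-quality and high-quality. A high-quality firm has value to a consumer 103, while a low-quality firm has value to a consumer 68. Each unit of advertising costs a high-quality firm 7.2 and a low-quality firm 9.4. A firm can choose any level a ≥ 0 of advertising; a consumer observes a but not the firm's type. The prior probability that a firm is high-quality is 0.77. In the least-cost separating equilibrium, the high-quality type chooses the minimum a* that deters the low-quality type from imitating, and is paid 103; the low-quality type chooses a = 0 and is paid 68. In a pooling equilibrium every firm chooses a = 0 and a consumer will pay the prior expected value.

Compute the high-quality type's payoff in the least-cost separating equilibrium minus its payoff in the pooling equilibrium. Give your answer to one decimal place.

-18.8

Least-cost separating signal: a* solves 68 = 103 − 9.4·a*, so a* = (103 − 68)/9.4 ≈ 3.7234.
High-quality type's separating payoff: 103 − 7.2 × a* = 103 − 7.2 × (103 − 68)/9.4 = 103 − 252/9.4 ≈ 76.191.
Pooling payoff: 0.77 × 103 + 0.23 × 68 = 94.95.
Difference: 76.191 − 94.95 = -18.759, i.e. -18.8 to one decimal place.
The high-quality type would prefer the pooling outcome.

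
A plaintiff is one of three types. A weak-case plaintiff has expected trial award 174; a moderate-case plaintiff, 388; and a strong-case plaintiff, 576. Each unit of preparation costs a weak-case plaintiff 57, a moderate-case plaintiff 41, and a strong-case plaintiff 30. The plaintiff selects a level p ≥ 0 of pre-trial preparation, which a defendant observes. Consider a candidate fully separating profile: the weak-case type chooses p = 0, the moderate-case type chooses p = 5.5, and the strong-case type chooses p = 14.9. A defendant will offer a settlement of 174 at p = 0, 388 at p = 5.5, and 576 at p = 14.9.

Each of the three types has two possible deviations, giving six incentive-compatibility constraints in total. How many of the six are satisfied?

3

Weak-case (own payoff 174): to p=5.5 gives 388 − 57×5.5 = 74.5 → no gain ✓; to p=14.9 gives 576 − 57×14.9 = -273.3 → no gain ✓.
Strong-case (own payoff 576 − 30×14.9 = 129): to p=0 gives 174 → profitable ✗; to p=5.5 gives 388 − 30×5.5 = 223 → profitable ✗.
Moderate-case (own payoff 388 − 41×5.5 = 162.5): to p=0 gives 174 → profitable ✗; to p=14.9 gives 576 − 41×14.9 = -34.9 → no gain ✓.
3 of the 6 constraints hold; not an equilibrium.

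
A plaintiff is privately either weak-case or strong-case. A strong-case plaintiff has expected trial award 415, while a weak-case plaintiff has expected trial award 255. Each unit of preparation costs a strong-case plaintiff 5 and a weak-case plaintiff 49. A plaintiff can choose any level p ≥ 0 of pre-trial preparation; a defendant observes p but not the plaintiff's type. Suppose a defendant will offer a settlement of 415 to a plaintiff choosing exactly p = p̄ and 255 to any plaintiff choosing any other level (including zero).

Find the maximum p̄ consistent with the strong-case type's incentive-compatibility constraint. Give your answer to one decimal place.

32.0

Choosing p̄ yields the strong-case type 415 − 5·p̄; choosing zero yields 255.
The strong-case type is indifferent at 415 − 5·p̄ = 255, i.e. p̄ = (415 − 255) / 5 = 32.0.
For any p̄ above 32.0 the strong-case type would rather pool at zero, so separation collapses.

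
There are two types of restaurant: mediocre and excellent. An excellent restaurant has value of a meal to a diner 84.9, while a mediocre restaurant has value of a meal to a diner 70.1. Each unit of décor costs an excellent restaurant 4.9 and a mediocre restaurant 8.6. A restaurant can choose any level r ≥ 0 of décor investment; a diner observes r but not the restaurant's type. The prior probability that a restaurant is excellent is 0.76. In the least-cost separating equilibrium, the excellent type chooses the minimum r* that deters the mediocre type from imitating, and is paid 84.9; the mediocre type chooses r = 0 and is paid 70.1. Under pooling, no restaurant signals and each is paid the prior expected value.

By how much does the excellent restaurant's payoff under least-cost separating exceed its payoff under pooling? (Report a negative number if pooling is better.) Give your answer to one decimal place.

Least-cost separating signal: r* solves 70.1 = 84.9 − 8.6·r*, so r* = (84.9 − 70.1)/8.6 ≈ 1.7209.
Excellent type's separating payoff: 84.9 − 4.9 × r* = 84.9 − 4.9 × (84.9 − 70.1)/8.6 = 84.9 − 72.52/8.6 ≈ 76.467.
Pooling payoff: 0.76 × 84.9 + 0.24 × 70.1 = 81.348.
Difference: 76.467 − 81.348 = -4.881, i.e. -4.9 to one decimal place.
The excellent type would prefer the pooling outcome.

-4.9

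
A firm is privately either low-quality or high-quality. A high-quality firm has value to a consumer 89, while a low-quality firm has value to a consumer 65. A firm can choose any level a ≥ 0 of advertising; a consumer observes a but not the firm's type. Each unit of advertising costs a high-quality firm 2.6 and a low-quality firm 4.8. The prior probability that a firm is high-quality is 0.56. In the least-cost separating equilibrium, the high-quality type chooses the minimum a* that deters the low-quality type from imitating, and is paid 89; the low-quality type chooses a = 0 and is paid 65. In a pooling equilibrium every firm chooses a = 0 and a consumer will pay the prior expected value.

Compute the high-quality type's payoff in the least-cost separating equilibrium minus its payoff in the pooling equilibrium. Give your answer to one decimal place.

-2.4

Least-cost separating signal: a* solves 65 = 89 − 4.8·a*, so a* = (89 − 65)/4.8 = 5.
High-quality type's separating payoff: 89 − 2.6 × a* = 89 − 2.6 × (89 − 65)/4.8 = 89 − 62.4/4.8 = 76.
Pooling payoff: 0.56 × 89 + 0.44 × 65 = 78.44.
Difference: 76 − 78.44 = -2.44, i.e. -2.4 to one decimal place.
The high-quality type would prefer the pooling outcome.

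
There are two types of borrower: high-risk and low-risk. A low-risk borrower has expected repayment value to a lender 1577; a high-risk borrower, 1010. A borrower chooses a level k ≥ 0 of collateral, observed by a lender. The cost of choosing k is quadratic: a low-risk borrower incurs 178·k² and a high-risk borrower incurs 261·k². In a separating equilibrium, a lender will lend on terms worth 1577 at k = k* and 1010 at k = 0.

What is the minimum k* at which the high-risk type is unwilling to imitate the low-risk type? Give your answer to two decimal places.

The high-risk type at k = 0 receives 1010; imitating at k* yields 1577 − 261·k*².
Indifference: 1010 = 1577 − 261·k*², so k*² = (1577 − 1010) / 261 ≈ 2.1724.
k* = √2.1724 ≈ 1.47.

1.47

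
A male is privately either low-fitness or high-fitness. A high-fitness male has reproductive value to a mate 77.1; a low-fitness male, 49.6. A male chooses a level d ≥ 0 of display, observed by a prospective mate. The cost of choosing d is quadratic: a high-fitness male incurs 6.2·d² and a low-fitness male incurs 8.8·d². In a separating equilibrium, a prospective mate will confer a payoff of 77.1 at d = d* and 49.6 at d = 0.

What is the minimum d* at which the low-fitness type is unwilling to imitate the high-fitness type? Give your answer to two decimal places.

1.77

The low-fitness type at d = 0 receives 49.6; imitating at d* yields 77.1 − 8.8·d*².
Indifference: 49.6 = 77.1 − 8.8·d*², so d*² = (77.1 − 49.6) / 8.8 = 3.125.
d* = √3.125 ≈ 1.77.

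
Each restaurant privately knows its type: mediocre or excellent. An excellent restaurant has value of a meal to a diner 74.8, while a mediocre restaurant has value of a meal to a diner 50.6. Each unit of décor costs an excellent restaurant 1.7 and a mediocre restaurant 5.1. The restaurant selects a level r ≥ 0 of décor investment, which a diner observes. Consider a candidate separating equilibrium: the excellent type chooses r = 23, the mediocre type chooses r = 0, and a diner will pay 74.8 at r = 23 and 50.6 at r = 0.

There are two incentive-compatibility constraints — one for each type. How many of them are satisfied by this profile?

1

Mediocre type: stay at 0 → 50.6; mimic → 74.8 − 5.1 × 23 = -42.5. IC holds (50.6 ≥ -42.5).
Excellent type: signal → 74.8 − 1.7 × 23 = 35.7; deviate to 0 → 50.6. IC fails (35.7 < 50.6).
1 of 2 constraints hold, so this profile is not an equilibrium.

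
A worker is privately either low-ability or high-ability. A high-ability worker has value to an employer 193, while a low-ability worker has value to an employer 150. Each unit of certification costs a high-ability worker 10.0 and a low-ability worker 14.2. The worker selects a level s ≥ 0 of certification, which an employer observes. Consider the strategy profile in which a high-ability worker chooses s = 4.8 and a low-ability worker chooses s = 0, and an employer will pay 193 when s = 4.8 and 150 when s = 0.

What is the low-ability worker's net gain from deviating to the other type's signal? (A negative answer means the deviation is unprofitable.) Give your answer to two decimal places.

Playing s = 0 the low-ability worker receives 150.
Deviating to s = 4.8 brings payment 193 at cost 14.2 × 4.8 = 68.16, netting 124.84.
Gain from deviating: 124.84 − 150 = -25.16.
The gain is negative, so the low-ability type's incentive-compatibility constraint is satisfied.

-25.16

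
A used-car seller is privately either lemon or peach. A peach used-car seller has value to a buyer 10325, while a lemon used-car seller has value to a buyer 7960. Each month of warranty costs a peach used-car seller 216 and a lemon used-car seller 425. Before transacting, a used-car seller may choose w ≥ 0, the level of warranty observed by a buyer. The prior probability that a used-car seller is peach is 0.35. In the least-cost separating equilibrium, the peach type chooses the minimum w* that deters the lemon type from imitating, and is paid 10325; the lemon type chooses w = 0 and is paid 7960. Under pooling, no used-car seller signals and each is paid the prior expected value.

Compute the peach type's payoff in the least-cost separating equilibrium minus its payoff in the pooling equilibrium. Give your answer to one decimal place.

335.3

Least-cost separating signal: w* solves 7960 = 10325 − 425·w*, so w* = (10325 − 7960)/425 ≈ 5.5647.
Peach type's separating payoff: 10325 − 216 × w* = 10325 − 216 × (10325 − 7960)/425 = 10325 − 510840/425 ≈ 9123.024.
Pooling payoff: 0.35 × 10325 + 0.65 × 7960 = 8787.75.
Difference: 9123.024 − 8787.75 = 335.274, i.e. 335.3 to one decimal place.
The peach type prefers to separate.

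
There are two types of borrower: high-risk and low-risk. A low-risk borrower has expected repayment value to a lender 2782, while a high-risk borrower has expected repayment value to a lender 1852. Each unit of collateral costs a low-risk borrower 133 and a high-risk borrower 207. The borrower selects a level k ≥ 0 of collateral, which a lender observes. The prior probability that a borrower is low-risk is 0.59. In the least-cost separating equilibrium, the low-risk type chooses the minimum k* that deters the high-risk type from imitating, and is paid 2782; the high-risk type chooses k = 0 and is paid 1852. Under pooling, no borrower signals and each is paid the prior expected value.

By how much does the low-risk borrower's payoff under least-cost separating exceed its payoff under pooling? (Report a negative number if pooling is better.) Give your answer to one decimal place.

Least-cost separating signal: k* solves 1852 = 2782 − 207·k*, so k* = (2782 − 1852)/207 ≈ 4.4928.
Low-risk type's separating payoff: 2782 − 133 × k* = 2782 − 133 × (2782 − 1852)/207 = 2782 − 123690/207 ≈ 2184.464.
Pooling payoff: 0.59 × 2782 + 0.41 × 1852 = 2400.7.
Difference: 2184.464 − 2400.7 = -216.236, i.e. -216.2 to one decimal place.
The low-risk type would prefer the pooling outcome.

-216.2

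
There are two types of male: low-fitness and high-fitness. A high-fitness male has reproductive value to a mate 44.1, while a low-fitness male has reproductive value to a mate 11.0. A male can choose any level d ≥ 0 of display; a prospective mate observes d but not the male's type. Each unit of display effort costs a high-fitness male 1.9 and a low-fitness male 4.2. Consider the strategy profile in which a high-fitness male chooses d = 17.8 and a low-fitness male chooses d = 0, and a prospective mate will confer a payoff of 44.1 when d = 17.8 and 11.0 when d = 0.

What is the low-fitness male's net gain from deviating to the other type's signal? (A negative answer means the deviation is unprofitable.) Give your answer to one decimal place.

-41.7

Playing d = 0 the low-fitness male receives 11.0.
Deviating to d = 17.8 brings payment 44.1 at cost 4.2 × 17.8 = 74.76, netting -30.66.
Gain from deviating: -30.66 − 11.0 = -41.66, i.e. -41.7 to one decimal place.
The gain is negative, so the low-fitness type's incentive-compatibility constraint is satisfied.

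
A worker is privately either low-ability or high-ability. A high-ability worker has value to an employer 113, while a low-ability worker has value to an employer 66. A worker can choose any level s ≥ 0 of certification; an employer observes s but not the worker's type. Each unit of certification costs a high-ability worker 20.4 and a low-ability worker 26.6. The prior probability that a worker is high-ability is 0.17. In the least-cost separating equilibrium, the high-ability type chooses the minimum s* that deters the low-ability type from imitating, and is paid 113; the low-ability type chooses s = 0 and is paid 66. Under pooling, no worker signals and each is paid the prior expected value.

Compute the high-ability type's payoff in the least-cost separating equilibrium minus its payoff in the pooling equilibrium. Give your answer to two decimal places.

Least-cost separating signal: s* solves 66 = 113 − 26.6·s*, so s* = (113 − 66)/26.6 ≈ 1.7669.
High-ability type's separating payoff: 113 − 20.4 × s* = 113 − 20.4 × (113 − 66)/26.6 = 113 − 958.8/26.6 ≈ 76.9549.
Pooling payoff: 0.17 × 113 + 0.83 × 66 = 73.99.
Difference: 76.9549 − 73.99 = 2.9649, i.e. 2.96 to two decimal places.
The high-ability type prefers to separate.

2.96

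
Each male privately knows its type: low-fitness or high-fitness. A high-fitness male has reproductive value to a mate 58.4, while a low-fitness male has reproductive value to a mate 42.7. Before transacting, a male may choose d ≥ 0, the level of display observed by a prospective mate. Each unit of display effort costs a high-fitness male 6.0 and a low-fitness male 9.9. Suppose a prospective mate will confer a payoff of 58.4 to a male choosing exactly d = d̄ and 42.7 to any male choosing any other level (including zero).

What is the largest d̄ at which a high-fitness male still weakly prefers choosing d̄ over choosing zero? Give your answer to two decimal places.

Choosing d̄ yields the high-fitness type 58.4 − 6.0·d̄; choosing zero yields 42.7.
The high-fitness type is indifferent at 58.4 − 6.0·d̄ = 42.7, i.e. d̄ = (58.4 − 42.7) / 6.0 ≈ 2.62.
For any d̄ above 2.62 the high-fitness type would rather pool at zero, so separation collapses.

2.62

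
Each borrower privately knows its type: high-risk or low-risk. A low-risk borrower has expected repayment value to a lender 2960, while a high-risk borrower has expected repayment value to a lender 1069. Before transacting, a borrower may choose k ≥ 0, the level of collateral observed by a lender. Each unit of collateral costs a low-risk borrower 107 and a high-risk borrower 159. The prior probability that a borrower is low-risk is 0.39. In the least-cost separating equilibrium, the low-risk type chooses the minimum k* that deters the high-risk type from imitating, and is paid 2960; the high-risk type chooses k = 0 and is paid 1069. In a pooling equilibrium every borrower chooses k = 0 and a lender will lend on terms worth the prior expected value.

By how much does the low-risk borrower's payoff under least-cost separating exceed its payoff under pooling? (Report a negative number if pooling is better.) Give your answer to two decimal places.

-119.05

Least-cost separating signal: k* solves 1069 = 2960 − 159·k*, so k* = (2960 − 1069)/159 ≈ 11.8931.
Low-risk type's separating payoff: 2960 − 107 × k* = 2960 − 107 × (2960 − 1069)/159 = 2960 − 202337/159 ≈ 1687.4403.
Pooling payoff: 0.39 × 2960 + 0.61 × 1069 = 1806.49.
Difference: 1687.4403 − 1806.49 = -119.0497, i.e. -119.05 to two decimal places.
The low-risk type would prefer the pooling outcome.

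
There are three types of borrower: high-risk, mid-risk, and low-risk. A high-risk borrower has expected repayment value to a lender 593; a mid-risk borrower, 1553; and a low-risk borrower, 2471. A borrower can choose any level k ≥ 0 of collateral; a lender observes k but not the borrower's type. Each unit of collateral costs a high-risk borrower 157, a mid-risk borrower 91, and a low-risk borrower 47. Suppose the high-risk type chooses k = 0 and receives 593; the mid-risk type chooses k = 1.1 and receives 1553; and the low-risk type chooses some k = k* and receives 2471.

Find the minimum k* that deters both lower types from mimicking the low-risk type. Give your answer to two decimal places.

11.96

High-risk type (on-path payoff 593) won't mimic when 593 ≥ 2471 − 157·k*, i.e. k* ≥ 11.96.
Mid-risk type (on-path payoff 1553 − 91×1.1 = 1452.9) won't mimic when 1452.9 ≥ 2471 − 91·k*, i.e. k* ≥ 11.19.
Both must hold, so k* = max(11.96, 11.19) = 11.96. The high-risk type's constraint binds.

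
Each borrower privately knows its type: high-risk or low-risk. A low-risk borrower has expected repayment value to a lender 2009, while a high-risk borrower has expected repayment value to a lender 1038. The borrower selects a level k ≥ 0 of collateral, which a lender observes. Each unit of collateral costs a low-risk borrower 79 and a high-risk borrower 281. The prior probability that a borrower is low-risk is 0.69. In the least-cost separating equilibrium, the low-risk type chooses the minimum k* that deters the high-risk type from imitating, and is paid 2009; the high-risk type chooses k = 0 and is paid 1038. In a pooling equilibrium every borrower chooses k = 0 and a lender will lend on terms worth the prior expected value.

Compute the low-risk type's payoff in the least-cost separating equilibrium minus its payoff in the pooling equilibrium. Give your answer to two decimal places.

28.02

Least-cost separating signal: k* solves 1038 = 2009 − 281·k*, so k* = (2009 − 1038)/281 ≈ 3.4555.
Low-risk type's separating payoff: 2009 − 79 × k* = 2009 − 79 × (2009 − 1038)/281 = 2009 − 76709/281 ≈ 1736.0142.
Pooling payoff: 0.69 × 2009 + 0.31 × 1038 = 1707.99.
Difference: 1736.0142 − 1707.99 = 28.0242, i.e. 28.02 to two decimal places.
The low-risk type prefers to separate.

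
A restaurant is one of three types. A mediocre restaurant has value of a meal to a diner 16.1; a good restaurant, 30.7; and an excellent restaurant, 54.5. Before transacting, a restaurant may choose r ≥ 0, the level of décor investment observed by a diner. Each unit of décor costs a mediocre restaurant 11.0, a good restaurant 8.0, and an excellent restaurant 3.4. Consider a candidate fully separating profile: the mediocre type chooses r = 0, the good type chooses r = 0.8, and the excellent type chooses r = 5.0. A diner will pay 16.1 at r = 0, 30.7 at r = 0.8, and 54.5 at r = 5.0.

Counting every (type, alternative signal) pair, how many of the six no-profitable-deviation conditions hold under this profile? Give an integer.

Excellent (own payoff 54.5 − 3.4×5.0 = 37.5): to r=0 gives 16.1 → no gain ✓; to r=0.8 gives 30.7 − 3.4×0.8 = 27.98 → no gain ✓.
Mediocre (own payoff 16.1): to r=0.8 gives 30.7 − 11.0×0.8 = 21.9 → profitable ✗; to r=5.0 gives 54.5 − 11.0×5.0 = -0.5 → no gain ✓.
Good (own payoff 30.7 − 8.0×0.8 = 24.3): to r=0 gives 16.1 → no gain ✓; to r=5.0 gives 54.5 − 8.0×5.0 = 14.5 → no gain ✓.
5 of the 6 constraints hold; not an equilibrium.

5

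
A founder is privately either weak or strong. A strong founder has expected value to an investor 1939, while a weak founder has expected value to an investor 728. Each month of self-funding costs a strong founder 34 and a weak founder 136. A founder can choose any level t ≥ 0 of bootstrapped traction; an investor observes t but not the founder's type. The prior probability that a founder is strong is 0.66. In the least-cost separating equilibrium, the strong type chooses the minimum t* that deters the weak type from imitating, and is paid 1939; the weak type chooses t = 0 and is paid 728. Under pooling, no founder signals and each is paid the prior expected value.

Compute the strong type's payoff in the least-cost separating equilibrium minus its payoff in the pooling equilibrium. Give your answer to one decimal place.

Least-cost separating signal: t* solves 728 = 1939 − 136·t*, so t* = (1939 − 728)/136 ≈ 8.9044.
Strong type's separating payoff: 1939 − 34 × t* = 1939 − 34 × (1939 − 728)/136 = 1939 − 41174/136 = 1636.25.
Pooling payoff: 0.66 × 1939 + 0.34 × 728 = 1527.26.
Difference: 1636.25 − 1527.26 = 108.99, i.e. 109.0 to one decimal place.
The strong type prefers to separate.

109.0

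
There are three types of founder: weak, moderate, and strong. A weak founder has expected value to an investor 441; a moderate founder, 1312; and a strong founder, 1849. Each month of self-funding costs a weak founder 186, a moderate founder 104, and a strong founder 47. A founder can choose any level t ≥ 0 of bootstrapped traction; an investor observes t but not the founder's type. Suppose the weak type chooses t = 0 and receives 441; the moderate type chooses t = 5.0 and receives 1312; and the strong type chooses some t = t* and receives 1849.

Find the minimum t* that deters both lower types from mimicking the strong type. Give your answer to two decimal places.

Weak type (on-path payoff 441) won't mimic when 441 ≥ 1849 − 186·t*, i.e. t* ≥ 7.57.
Moderate type (on-path payoff 1312 − 104×5.0 = 792) won't mimic when 792 ≥ 1849 − 104·t*, i.e. t* ≥ 10.16.
Both must hold, so t* = max(7.57, 10.16) = 10.16. The moderate type's constraint binds.

10.16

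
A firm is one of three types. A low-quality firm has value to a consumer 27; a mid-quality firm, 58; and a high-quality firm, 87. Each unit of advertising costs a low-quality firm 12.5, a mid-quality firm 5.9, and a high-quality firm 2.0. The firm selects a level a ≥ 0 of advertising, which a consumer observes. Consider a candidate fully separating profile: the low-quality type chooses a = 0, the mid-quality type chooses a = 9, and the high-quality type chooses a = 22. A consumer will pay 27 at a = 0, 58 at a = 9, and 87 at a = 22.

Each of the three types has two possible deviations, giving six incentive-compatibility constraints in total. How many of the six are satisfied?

5

Low-quality (own payoff 27): to a=9 gives 58 − 12.5×9 = -54.5 → no gain ✓; to a=22 gives 87 − 12.5×22 = -188 → no gain ✓.
High-quality (own payoff 87 − 2.0×22 = 43): to a=0 gives 27 → no gain ✓; to a=9 gives 58 − 2.0×9 = 40 → no gain ✓.
Mid-quality (own payoff 58 − 5.9×9 = 4.9): to a=0 gives 27 → profitable ✗; to a=22 gives 87 − 5.9×22 = -42.8 → no gain ✓.
5 of the 6 constraints hold; not an equilibrium.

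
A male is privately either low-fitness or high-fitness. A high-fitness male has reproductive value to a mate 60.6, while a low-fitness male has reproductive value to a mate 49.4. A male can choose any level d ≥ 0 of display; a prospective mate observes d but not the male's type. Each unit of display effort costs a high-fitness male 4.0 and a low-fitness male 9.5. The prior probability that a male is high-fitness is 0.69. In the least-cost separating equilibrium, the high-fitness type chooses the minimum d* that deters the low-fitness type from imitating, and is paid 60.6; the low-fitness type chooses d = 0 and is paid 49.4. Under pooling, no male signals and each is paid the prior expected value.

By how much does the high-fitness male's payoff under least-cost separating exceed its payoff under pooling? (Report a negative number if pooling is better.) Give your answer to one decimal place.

-1.2

Least-cost separating signal: d* solves 49.4 = 60.6 − 9.5·d*, so d* = (60.6 − 49.4)/9.5 ≈ 1.1789.
High-fitness type's separating payoff: 60.6 − 4.0 × d* = 60.6 − 4.0 × (60.6 − 49.4)/9.5 = 60.6 − 44.8/9.5 ≈ 55.884.
Pooling payoff: 0.69 × 60.6 + 0.31 × 49.4 = 57.128.
Difference: 55.884 − 57.128 = -1.244, i.e. -1.2 to one decimal place.
The high-fitness type would prefer the pooling outcome.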